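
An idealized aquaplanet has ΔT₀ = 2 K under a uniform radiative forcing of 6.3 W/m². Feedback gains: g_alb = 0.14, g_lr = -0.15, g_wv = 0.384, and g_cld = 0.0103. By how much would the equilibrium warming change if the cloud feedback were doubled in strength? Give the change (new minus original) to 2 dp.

0.06 K

Original: g = 0.3843, ΔT = 2/(1−0.3843) = 3.2483 K.
With doubled cloud: g' = 0.3946, ΔT' = 2/(1−0.3946) = 3.3036 K.
Change = 3.3036 − 3.2483 = 0.06 K.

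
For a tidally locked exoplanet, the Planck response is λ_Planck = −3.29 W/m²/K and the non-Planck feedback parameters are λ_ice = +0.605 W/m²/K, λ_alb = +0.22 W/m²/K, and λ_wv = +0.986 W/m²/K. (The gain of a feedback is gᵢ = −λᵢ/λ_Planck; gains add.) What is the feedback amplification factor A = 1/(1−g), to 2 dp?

2.22

Convert to gains: g_ice = 0.605/3.29 = 0.1839; g_alb = 0.22/3.29 = 0.06687; g_wv = 0.986/3.29 = 0.2997.
Total gain g = 0.55047.
A = 1/(1 − 0.55047) = 2.22.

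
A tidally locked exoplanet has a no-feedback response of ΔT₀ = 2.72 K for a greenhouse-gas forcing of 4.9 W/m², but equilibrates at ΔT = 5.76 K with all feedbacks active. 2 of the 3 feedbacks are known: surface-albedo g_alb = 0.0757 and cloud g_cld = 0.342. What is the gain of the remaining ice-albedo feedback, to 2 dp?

0.11

Amplification A = ΔT/ΔT₀ = 5.76/2.72 = 2.118.
Total gain g = 1 − 1/A = 1 − 1/2.118 = 0.5279.
Known gains sum to 0.0757 + 0.342 = 0.4177.
g_ice = 0.5279 − 0.4177 = 0.11.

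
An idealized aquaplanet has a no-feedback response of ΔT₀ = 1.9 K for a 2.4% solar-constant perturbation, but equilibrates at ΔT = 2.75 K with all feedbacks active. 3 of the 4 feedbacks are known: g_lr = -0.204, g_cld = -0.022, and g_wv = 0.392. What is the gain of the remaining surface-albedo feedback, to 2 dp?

Amplification A = ΔT/ΔT₀ = 2.75/1.9 = 1.447.
Total gain g = 1 − 1/A = 1 − 1/1.447 = 0.3089.
Known gains sum to -0.204 − 0.022 + 0.392 = 0.166.
g_alb = 0.3089 − 0.166 = 0.14.

0.14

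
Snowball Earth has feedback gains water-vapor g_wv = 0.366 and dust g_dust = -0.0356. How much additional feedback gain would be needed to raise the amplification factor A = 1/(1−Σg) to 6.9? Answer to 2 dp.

0.52

Current total gain = 0.3304.
Target gain for A = 6.9: g* = 1 − 1/6.9 = 0.8551.
Additional gain needed = 0.8551 − 0.3304 = 0.52.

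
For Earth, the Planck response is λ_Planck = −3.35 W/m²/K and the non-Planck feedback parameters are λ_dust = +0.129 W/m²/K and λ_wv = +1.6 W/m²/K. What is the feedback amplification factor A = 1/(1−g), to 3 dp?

2.067

Convert to gains: g_dust = 0.129/3.35 = 0.03851; g_wv = 1.6/3.35 = 0.4776.
Total gain g = 0.51611.
A = 1/(1 − 0.51611) = 2.067.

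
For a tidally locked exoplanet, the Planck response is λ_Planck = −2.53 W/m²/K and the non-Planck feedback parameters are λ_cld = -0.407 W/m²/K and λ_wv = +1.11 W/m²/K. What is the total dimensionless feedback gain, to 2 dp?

0.28

Convert to gains: g_cld = -0.407/2.53 = -0.1609; g_wv = 1.11/2.53 = 0.4387.
Total gain g = 0.2778.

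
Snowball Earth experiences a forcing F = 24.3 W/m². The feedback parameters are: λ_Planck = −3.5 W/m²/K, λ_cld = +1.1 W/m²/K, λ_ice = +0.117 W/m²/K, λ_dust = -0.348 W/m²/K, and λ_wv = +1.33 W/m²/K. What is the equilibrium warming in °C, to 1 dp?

Net feedback parameter λ = (−3.5) + (+1.1) + (+0.117) + (-0.348) + (+1.33) = -1.301 W/m²/K.
ΔT = −F/λ = −24.3/(-1.301) = 18.7 °C.

18.7 °C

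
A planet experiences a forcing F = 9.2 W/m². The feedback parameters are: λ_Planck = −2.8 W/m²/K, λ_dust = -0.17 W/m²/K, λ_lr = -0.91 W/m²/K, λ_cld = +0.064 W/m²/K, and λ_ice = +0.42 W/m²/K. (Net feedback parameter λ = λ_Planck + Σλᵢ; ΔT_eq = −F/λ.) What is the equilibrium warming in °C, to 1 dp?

2.7 °C

Net feedback parameter λ = (−2.8) + (-0.17) + (-0.91) + (+0.064) + (+0.42) = -3.396 W/m²/K.
ΔT = −F/λ = −9.2/(-3.396) = 2.7 °C.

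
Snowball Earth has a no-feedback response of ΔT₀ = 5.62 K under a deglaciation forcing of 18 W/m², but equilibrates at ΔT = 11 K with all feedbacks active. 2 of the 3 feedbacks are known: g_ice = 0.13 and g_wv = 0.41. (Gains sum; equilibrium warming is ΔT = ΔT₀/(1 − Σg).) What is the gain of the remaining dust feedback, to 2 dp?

Amplification A = ΔT/ΔT₀ = 11/5.62 = 1.957.
Total gain g = 1 − 1/A = 1 − 1/1.957 = 0.489.
Known gains sum to 0.13 + 0.41 = 0.54.
g_dust = 0.489 − 0.54 = -0.05.

-0.05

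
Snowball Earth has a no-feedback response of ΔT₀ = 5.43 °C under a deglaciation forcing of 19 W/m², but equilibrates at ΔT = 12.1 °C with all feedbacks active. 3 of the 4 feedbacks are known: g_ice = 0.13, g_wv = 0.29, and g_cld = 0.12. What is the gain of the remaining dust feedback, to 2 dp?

Amplification A = ΔT/ΔT₀ = 12.1/5.43 = 2.228.
Total gain g = 1 − 1/A = 1 − 1/2.228 = 0.5512.
Known gains sum to 0.13 + 0.29 + 0.12 = 0.54.
g_dust = 0.5512 − 0.54 = 0.01.

0.01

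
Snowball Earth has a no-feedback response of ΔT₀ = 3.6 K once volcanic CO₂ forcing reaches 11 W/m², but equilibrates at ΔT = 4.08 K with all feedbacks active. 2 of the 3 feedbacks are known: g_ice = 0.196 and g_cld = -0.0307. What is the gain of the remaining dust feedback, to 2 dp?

Amplification A = ΔT/ΔT₀ = 4.08/3.6 = 1.133.
Total gain g = 1 − 1/A = 1 − 1/1.133 = 0.1174.
Known gains sum to 0.196 − 0.0307 = 0.1653.
g_dust = 0.1174 − 0.1653 = -0.05.

-0.05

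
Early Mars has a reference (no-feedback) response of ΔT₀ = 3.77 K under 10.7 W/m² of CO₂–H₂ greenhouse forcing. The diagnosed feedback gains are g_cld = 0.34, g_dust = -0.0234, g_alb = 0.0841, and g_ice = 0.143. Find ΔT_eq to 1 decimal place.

Total gain g = 0.34 − 0.0234 + 0.0841 + 0.143 = 0.5437.
Amplification A = 1/(1 − 0.5437) = 2.192.
ΔT = 3.77 × 2.192 = 8.3 K.

8.3 K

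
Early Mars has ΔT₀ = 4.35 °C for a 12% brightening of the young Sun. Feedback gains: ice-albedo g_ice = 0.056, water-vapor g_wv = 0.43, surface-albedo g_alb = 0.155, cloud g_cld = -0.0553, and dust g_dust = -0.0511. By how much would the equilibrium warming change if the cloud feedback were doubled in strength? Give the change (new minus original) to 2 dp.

-0.99 °C

Original: g = 0.5346, ΔT = 4.35/(1−0.5346) = 9.3468 °C.
With doubled cloud: g' = 0.4793, ΔT' = 4.35/(1−0.4793) = 8.3541 °C.
Change = 8.3541 − 9.3468 = -0.99 °C.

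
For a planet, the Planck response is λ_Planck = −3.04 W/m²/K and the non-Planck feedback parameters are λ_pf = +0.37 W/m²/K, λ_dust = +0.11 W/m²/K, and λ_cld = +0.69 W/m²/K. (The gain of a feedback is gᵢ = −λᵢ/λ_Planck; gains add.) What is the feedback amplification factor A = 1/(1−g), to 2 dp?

Convert to gains: g_pf = 0.37/3.04 = 0.1217; g_dust = 0.11/3.04 = 0.03618; g_cld = 0.69/3.04 = 0.227.
Total gain g = 0.38488.
A = 1/(1 − 0.38488) = 1.63.

1.63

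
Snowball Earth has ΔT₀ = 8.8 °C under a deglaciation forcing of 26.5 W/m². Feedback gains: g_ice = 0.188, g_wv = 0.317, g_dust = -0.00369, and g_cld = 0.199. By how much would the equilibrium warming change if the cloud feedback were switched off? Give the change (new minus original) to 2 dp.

Original: g = 0.70031, ΔT = 8.8/(1−0.70031) = 29.3637 °C.
Without cloud: g' = 0.50131, ΔT' = 8.8/(1−0.50131) = 17.6462 °C.
Change = 17.6462 − 29.3637 = -11.72 °C.

-11.72 °C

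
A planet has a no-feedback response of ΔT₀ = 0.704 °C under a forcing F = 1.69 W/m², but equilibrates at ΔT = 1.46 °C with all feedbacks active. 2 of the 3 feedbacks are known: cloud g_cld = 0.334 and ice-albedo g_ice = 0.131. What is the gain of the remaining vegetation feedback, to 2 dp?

0.05

Amplification A = ΔT/ΔT₀ = 1.46/0.704 = 2.074.
Total gain g = 1 − 1/A = 1 − 1/2.074 = 0.5178.
Known gains sum to 0.334 + 0.131 = 0.465.
g_veg = 0.5178 − 0.465 = 0.05.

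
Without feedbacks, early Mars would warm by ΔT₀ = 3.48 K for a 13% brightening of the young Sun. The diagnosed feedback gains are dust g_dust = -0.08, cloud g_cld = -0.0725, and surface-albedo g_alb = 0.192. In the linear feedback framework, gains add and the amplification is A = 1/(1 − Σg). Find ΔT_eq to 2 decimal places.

3.62 K

Total gain g = -0.08 − 0.0725 + 0.192 = 0.0395.
Amplification A = 1/(1 − 0.0395) = 1.041.
ΔT = 3.48 × 1.041 = 3.62 K.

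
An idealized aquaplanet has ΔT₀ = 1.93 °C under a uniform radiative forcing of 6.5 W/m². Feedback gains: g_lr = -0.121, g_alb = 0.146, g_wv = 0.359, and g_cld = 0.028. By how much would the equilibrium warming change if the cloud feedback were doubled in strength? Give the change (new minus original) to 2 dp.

Original: g = 0.412, ΔT = 1.93/(1−0.412) = 3.2823 °C.
With doubled cloud: g' = 0.44, ΔT' = 1.93/(1−0.44) = 3.4464 °C.
Change = 3.4464 − 3.2823 = 0.16 °C.

0.16 °C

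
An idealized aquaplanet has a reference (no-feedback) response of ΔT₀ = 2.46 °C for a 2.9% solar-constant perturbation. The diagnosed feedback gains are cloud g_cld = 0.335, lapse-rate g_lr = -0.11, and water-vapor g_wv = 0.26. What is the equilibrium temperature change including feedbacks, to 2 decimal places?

Total gain g = 0.335 − 0.11 + 0.26 = 0.485.
Amplification A = 1/(1 − 0.485) = 1.942.
ΔT = 2.46 × 1.942 = 4.78 °C.

4.78 °C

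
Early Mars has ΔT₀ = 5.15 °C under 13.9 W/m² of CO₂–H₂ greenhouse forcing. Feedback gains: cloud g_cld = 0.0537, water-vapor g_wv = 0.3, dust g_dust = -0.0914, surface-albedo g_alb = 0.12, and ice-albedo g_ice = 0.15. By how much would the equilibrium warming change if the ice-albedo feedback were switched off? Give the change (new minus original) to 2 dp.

Original: g = 0.5323, ΔT = 5.15/(1−0.5323) = 11.0113 °C.
Without ice-albedo: g' = 0.3823, ΔT' = 5.15/(1−0.3823) = 8.3374 °C.
Change = 8.3374 − 11.0113 = -2.67 °C.

-2.67 °C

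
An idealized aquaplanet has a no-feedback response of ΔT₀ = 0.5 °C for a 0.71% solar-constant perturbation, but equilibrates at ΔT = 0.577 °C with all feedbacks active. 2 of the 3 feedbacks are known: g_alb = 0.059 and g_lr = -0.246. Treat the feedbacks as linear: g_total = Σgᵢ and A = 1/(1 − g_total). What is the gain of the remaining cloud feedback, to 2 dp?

Amplification A = ΔT/ΔT₀ = 0.577/0.5 = 1.154.
Total gain g = 1 − 1/A = 1 − 1/1.154 = 0.1334.
Known gains sum to 0.059 − 0.246 = -0.187.
g_cld = 0.1334 + 0.187 = 0.32.

0.32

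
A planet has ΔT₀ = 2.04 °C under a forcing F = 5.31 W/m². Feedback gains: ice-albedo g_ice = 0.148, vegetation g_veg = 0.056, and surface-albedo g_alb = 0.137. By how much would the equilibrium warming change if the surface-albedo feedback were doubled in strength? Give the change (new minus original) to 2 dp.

Original: g = 0.341, ΔT = 2.04/(1−0.341) = 3.0956 °C.
With doubled surface-albedo: g' = 0.478, ΔT' = 2.04/(1−0.478) = 3.9080 °C.
Change = 3.9080 − 3.0956 = 0.81 °C.

0.81 °C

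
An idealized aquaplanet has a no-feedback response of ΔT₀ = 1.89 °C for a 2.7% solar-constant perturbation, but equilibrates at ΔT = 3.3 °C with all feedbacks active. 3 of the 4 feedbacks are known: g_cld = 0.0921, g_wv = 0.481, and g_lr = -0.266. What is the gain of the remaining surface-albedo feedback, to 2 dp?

0.12

Amplification A = ΔT/ΔT₀ = 3.3/1.89 = 1.746.
Total gain g = 1 − 1/A = 1 − 1/1.746 = 0.4273.
Known gains sum to 0.0921 + 0.481 − 0.266 = 0.3071.
g_alb = 0.4273 − 0.3071 = 0.12.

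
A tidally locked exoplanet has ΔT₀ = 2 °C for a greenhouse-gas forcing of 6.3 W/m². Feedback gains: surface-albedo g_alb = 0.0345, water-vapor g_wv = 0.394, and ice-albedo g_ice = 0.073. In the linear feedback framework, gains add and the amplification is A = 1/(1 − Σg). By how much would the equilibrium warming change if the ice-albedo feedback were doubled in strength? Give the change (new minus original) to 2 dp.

Original: g = 0.5015, ΔT = 2/(1−0.5015) = 4.0120 °C.
With doubled ice-albedo: g' = 0.5745, ΔT' = 2/(1−0.5745) = 4.7004 °C.
Change = 4.7004 − 4.0120 = 0.69 °C.

0.69 °C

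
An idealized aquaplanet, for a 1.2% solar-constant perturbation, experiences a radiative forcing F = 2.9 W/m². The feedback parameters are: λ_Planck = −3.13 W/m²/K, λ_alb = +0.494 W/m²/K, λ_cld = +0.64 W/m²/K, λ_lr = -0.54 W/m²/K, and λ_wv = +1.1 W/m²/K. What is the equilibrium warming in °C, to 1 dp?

2.0 °C

Net feedback parameter λ = (−3.13) + (+0.494) + (+0.64) + (-0.54) + (+1.1) = -1.436 W/m²/K.
ΔT = −F/λ = −2.9/(-1.436) = 2.0 °C.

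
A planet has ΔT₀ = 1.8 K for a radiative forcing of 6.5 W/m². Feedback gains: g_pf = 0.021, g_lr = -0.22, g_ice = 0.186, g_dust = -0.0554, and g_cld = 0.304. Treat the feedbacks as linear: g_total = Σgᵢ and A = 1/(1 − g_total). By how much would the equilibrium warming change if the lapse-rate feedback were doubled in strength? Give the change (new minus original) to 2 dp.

Original: g = 0.2356, ΔT = 1.8/(1−0.2356) = 2.3548 K.
With doubled lapse-rate: g' = 0.0156, ΔT' = 1.8/(1−0.0156) = 1.8285 K.
Change = 1.8285 − 2.3548 = -0.53 K.

-0.53 K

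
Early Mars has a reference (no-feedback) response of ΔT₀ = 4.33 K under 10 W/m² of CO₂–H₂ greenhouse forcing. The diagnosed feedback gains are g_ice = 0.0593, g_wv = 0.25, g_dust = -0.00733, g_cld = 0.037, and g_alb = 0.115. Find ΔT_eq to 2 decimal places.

7.93 K

Total gain g = 0.0593 + 0.25 − 0.00733 + 0.037 + 0.115 = 0.45397.
Amplification A = 1/(1 − 0.45397) = 1.831.
ΔT = 4.33 × 1.831 = 7.93 K.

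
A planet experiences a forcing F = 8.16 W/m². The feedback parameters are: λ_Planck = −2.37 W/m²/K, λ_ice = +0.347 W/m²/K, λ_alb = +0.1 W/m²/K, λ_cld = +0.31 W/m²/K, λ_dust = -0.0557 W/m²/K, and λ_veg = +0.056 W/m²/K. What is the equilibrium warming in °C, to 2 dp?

5.06 °C

Net feedback parameter λ = (−2.37) + (+0.347) + (+0.1) + (+0.31) + (-0.0557) + (+0.056) = -1.6127 W/m²/K.
ΔT = −F/λ = −8.16/(-1.6127) = 5.06 °C.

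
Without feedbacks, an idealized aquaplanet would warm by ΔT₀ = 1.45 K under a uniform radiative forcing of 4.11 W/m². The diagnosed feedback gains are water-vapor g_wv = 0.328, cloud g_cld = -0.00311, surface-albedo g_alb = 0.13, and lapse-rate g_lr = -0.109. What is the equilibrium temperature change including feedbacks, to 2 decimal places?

2.22 K

Total gain g = 0.328 − 0.00311 + 0.13 − 0.109 = 0.34589.
Amplification A = 1/(1 − 0.34589) = 1.529.
ΔT = 1.45 × 1.529 = 2.22 K.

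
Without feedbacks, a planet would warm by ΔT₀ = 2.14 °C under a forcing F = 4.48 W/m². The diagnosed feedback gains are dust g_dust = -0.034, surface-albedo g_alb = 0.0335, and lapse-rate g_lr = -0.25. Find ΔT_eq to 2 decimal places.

Total gain g = -0.034 + 0.0335 − 0.25 = -0.2505.
Amplification A = 1/(1 + 0.2505) = 0.7997.
ΔT = 2.14 × 0.7997 = 1.71 °C.

1.71 °C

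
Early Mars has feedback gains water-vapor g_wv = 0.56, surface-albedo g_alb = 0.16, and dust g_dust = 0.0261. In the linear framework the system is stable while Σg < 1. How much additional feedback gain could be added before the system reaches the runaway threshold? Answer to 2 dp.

0.25

Current total gain = 0.56 + 0.16 + 0.0261 = 0.7461.
Margin to runaway = 1 − 0.7461 = 0.25.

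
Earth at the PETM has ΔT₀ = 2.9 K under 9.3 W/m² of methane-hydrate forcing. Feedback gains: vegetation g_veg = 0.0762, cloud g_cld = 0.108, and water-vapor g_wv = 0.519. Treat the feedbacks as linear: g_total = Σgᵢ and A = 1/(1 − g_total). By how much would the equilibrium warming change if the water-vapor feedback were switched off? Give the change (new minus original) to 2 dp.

-6.22 K

Original: g = 0.7032, ΔT = 2.9/(1−0.7032) = 9.7709 K.
Without water-vapor: g' = 0.1842, ΔT' = 2.9/(1−0.1842) = 3.5548 K.
Change = 3.5548 − 9.7709 = -6.22 K.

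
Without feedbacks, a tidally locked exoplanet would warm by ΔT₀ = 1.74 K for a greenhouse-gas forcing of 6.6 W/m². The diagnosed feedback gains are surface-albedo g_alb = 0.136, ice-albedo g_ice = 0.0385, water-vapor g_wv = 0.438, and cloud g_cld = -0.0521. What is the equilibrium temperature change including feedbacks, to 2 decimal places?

Total gain g = 0.136 + 0.0385 + 0.438 − 0.0521 = 0.5604.
Amplification A = 1/(1 − 0.5604) = 2.275.
ΔT = 1.74 × 2.275 = 3.96 K.

3.96 K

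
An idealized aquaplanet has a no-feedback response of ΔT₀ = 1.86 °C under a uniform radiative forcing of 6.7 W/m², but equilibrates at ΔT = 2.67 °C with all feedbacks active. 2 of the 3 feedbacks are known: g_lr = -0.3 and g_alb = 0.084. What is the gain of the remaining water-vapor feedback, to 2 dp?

0.52

Amplification A = ΔT/ΔT₀ = 2.67/1.86 = 1.435.
Total gain g = 1 − 1/A = 1 − 1/1.435 = 0.3031.
Known gains sum to -0.3 + 0.084 = -0.216.
g_wv = 0.3031 + 0.216 = 0.52.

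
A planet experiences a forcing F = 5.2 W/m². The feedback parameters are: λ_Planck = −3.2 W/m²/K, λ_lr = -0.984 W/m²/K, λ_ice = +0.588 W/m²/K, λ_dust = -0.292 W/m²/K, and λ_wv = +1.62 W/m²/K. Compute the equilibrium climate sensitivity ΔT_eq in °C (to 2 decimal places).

Net feedback parameter λ = (−3.2) + (-0.984) + (+0.588) + (-0.292) + (+1.62) = -2.268 W/m²/K.
ΔT = −F/λ = −5.2/(-2.268) = 2.29 °C.

2.29 °C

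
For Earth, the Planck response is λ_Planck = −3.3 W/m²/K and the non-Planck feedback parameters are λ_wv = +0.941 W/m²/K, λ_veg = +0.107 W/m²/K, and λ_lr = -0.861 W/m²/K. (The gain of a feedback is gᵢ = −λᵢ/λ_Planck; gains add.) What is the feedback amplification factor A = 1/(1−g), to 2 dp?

Convert to gains: g_wv = 0.941/3.3 = 0.2852; g_veg = 0.107/3.3 = 0.03242; g_lr = -0.861/3.3 = -0.2609.
Total gain g = 0.05672.
A = 1/(1 − 0.05672) = 1.06.

1.06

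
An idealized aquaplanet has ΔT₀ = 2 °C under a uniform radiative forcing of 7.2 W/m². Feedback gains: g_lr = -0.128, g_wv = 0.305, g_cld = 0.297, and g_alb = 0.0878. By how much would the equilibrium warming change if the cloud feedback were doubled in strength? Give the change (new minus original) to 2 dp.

9.60 °C

Original: g = 0.5618, ΔT = 2/(1−0.5618) = 4.5641 °C.
With doubled cloud: g' = 0.8588, ΔT' = 2/(1−0.8588) = 14.1643 °C.
Change = 14.1643 − 4.5641 = 9.60 °C.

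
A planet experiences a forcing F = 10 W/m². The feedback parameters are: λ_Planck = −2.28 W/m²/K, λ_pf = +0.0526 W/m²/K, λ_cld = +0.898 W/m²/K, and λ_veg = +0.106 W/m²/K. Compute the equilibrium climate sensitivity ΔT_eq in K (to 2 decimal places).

8.17 K

Net feedback parameter λ = (−2.28) + (+0.0526) + (+0.898) + (+0.106) = -1.2234 W/m²/K.
ΔT = −F/λ = −10/(-1.2234) = 8.17 K.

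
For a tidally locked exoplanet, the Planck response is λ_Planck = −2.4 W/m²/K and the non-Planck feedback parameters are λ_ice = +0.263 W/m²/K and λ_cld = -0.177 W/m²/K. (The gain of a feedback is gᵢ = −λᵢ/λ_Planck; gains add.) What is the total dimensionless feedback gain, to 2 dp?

Convert to gains: g_ice = 0.263/2.4 = 0.1096; g_cld = -0.177/2.4 = -0.07375.
Total gain g = 0.03585.

0.04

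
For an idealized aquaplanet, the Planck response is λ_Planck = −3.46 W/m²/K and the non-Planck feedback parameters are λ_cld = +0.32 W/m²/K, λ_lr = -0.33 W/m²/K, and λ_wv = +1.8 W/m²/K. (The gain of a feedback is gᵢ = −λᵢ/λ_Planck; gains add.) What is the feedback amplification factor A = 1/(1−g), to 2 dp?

Convert to gains: g_cld = 0.32/3.46 = 0.09249; g_lr = -0.33/3.46 = -0.09538; g_wv = 1.8/3.46 = 0.5202.
Total gain g = 0.51731.
A = 1/(1 − 0.51731) = 2.07.

2.07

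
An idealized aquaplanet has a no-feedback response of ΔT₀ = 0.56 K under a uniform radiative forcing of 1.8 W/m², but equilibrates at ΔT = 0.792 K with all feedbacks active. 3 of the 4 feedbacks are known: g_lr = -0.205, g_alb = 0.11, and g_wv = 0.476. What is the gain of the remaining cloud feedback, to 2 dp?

-0.09

Amplification A = ΔT/ΔT₀ = 0.792/0.56 = 1.414.
Total gain g = 1 − 1/A = 1 − 1/1.414 = 0.2928.
Known gains sum to -0.205 + 0.11 + 0.476 = 0.381.
g_cld = 0.2928 − 0.381 = -0.09.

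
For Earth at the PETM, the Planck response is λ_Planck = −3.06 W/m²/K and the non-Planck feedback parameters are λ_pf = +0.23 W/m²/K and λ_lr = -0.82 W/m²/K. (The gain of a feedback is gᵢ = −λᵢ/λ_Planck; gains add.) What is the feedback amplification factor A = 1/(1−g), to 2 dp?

Convert to gains: g_pf = 0.23/3.06 = 0.07516; g_lr = -0.82/3.06 = -0.268.
Total gain g = -0.19284.
A = 1/(1 + 0.19284) = 0.84.

0.84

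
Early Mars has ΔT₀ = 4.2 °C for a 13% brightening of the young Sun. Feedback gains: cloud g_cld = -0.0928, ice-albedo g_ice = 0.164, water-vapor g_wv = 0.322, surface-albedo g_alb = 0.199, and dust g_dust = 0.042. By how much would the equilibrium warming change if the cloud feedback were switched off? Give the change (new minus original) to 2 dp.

Original: g = 0.6342, ΔT = 4.2/(1−0.6342) = 11.4817 °C.
Without cloud: g' = 0.727, ΔT' = 4.2/(1−0.727) = 15.3846 °C.
Change = 15.3846 − 11.4817 = 3.90 °C.

3.90 °C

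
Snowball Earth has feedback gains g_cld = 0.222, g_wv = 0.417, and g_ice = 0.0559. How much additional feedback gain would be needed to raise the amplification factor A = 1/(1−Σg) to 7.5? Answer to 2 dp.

Current total gain = 0.6949.
Target gain for A = 7.5: g* = 1 − 1/7.5 = 0.8667.
Additional gain needed = 0.8667 − 0.6949 = 0.17.

0.17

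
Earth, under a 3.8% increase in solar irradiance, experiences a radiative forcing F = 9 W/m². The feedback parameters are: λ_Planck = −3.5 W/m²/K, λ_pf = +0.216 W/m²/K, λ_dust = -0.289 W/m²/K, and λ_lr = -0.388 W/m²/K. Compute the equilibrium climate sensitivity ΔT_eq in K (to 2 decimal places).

Net feedback parameter λ = (−3.5) + (+0.216) + (-0.289) + (-0.388) = -3.961 W/m²/K.
ΔT = −F/λ = −9/(-3.961) = 2.27 K.

2.27 K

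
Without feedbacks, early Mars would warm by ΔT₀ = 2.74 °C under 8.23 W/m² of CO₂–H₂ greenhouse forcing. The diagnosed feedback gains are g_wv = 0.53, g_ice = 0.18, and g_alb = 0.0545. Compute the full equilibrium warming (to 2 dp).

Total gain g = 0.53 + 0.18 + 0.0545 = 0.7645.
Amplification A = 1/(1 − 0.7645) = 4.246.
ΔT = 2.74 × 4.246 = 11.63 °C.

11.63 °C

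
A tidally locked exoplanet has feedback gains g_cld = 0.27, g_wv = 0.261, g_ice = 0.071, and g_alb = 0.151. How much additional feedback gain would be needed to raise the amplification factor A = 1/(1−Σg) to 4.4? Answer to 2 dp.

Current total gain = 0.753.
Target gain for A = 4.4: g* = 1 − 1/4.4 = 0.7727.
Additional gain needed = 0.7727 − 0.753 = 0.02.

0.02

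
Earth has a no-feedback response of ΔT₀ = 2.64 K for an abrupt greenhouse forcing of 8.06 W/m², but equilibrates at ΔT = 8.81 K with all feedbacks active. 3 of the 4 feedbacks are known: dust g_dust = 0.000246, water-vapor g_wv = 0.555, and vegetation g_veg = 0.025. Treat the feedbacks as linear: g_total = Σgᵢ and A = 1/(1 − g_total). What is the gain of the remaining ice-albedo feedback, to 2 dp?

Amplification A = ΔT/ΔT₀ = 8.81/2.64 = 3.337.
Total gain g = 1 − 1/A = 1 − 1/3.337 = 0.7003.
Known gains sum to 0.000246 + 0.555 + 0.025 = 0.580246.
g_ice = 0.7003 − 0.580246 = 0.12.

0.12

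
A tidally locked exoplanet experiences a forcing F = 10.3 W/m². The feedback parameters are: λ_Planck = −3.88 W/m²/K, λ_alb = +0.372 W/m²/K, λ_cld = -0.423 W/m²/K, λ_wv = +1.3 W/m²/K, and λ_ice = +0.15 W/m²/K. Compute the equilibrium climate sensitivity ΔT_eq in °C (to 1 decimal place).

4.2 °C

Net feedback parameter λ = (−3.88) + (+0.372) + (-0.423) + (+1.3) + (+0.15) = -2.481 W/m²/K.
ΔT = −F/λ = −10.3/(-2.481) = 4.2 °C.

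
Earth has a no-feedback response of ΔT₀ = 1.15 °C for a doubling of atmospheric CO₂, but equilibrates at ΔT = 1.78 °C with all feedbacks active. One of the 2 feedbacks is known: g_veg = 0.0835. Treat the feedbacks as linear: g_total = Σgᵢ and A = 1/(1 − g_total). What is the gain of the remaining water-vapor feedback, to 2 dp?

Amplification A = ΔT/ΔT₀ = 1.78/1.15 = 1.548.
Total gain g = 1 − 1/A = 1 − 1/1.548 = 0.354.
The known gain is 0.0835.
g_wv = 0.354 − 0.0835 = 0.27.

0.27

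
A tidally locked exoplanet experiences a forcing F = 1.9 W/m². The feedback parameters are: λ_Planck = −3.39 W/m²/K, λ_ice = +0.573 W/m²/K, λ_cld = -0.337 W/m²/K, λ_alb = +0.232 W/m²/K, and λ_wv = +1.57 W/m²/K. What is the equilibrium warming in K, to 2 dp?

Net feedback parameter λ = (−3.39) + (+0.573) + (-0.337) + (+0.232) + (+1.57) = -1.352 W/m²/K.
ΔT = −F/λ = −1.9/(-1.352) = 1.41 K.

1.41 K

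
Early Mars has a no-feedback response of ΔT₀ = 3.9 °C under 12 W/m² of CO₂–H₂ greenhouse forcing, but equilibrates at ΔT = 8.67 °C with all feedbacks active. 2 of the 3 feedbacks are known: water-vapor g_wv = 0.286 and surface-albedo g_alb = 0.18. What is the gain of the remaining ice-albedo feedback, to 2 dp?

Amplification A = ΔT/ΔT₀ = 8.67/3.9 = 2.223.
Total gain g = 1 − 1/A = 1 − 1/2.223 = 0.5502.
Known gains sum to 0.286 + 0.18 = 0.466.
g_ice = 0.5502 − 0.466 = 0.08.

0.08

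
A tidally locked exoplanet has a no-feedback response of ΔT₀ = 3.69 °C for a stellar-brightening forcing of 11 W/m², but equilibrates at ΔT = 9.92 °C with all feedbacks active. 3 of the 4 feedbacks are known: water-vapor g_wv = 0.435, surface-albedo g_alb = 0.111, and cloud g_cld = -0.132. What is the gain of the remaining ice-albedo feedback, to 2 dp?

Amplification A = ΔT/ΔT₀ = 9.92/3.69 = 2.688.
Total gain g = 1 − 1/A = 1 − 1/2.688 = 0.628.
Known gains sum to 0.435 + 0.111 − 0.132 = 0.414.
g_ice = 0.628 − 0.414 = 0.21.

0.21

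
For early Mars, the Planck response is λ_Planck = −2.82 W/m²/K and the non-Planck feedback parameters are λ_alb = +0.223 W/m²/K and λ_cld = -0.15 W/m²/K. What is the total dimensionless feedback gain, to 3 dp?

Convert to gains: g_alb = 0.223/2.82 = 0.07908; g_cld = -0.15/2.82 = -0.05319.
Total gain g = 0.02589.

0.026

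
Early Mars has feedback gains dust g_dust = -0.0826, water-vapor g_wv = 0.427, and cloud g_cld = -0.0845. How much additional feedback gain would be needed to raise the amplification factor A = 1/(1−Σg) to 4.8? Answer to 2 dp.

Current total gain = 0.2599.
Target gain for A = 4.8: g* = 1 − 1/4.8 = 0.7917.
Additional gain needed = 0.7917 − 0.2599 = 0.53.

0.53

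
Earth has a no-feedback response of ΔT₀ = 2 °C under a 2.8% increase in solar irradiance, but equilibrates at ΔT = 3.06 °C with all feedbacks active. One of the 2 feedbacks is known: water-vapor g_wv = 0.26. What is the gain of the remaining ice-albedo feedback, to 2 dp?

0.09

Amplification A = ΔT/ΔT₀ = 3.06/2 = 1.53.
Total gain g = 1 − 1/A = 1 − 1/1.53 = 0.3464.
The known gain is 0.26.
g_ice = 0.3464 − 0.26 = 0.09.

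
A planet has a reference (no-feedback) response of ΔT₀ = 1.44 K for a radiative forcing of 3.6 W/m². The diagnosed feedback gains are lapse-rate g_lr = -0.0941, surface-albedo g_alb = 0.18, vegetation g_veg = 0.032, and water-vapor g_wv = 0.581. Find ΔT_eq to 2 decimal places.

4.78 K

Total gain g = -0.0941 + 0.18 + 0.032 + 0.581 = 0.6989.
Amplification A = 1/(1 − 0.6989) = 3.321.
ΔT = 1.44 × 3.321 = 4.78 K.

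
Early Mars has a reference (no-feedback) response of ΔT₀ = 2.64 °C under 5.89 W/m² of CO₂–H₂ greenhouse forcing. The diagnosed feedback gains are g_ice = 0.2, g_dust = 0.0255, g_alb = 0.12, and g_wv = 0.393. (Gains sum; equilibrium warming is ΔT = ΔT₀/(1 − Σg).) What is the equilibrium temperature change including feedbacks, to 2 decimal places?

10.10 °C

Total gain g = 0.2 + 0.0255 + 0.12 + 0.393 = 0.7385.
Amplification A = 1/(1 − 0.7385) = 3.824.
ΔT = 2.64 × 3.824 = 10.10 °C.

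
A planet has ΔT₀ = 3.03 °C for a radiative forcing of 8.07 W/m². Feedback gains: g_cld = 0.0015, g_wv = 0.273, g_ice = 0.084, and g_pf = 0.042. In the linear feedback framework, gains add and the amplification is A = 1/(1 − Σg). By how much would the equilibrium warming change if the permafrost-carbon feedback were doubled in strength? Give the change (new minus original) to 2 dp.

0.38 °C

Original: g = 0.4005, ΔT = 3.03/(1−0.4005) = 5.0542 °C.
With doubled permafrost-carbon: g' = 0.4425, ΔT' = 3.03/(1−0.4425) = 5.4350 °C.
Change = 5.4350 − 5.0542 = 0.38 °C.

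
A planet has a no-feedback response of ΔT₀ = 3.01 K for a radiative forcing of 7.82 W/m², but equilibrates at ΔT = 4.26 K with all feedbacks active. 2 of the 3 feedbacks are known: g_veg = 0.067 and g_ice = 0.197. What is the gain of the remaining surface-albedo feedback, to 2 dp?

Amplification A = ΔT/ΔT₀ = 4.26/3.01 = 1.415.
Total gain g = 1 − 1/A = 1 − 1/1.415 = 0.2933.
Known gains sum to 0.067 + 0.197 = 0.264.
g_alb = 0.2933 − 0.264 = 0.03.

0.03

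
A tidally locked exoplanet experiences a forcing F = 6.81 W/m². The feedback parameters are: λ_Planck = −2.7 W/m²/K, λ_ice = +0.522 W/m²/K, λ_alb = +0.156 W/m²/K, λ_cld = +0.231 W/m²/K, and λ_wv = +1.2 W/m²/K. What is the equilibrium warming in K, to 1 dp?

Net feedback parameter λ = (−2.7) + (+0.522) + (+0.156) + (+0.231) + (+1.2) = -0.591 W/m²/K.
ΔT = −F/λ = −6.81/(-0.591) = 11.5 K.

11.5 K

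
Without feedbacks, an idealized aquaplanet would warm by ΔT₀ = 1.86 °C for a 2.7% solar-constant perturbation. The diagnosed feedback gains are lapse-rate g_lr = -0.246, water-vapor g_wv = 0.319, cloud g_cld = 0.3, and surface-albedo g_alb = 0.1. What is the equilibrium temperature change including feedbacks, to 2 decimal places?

Total gain g = -0.246 + 0.319 + 0.3 + 0.1 = 0.473.
Amplification A = 1/(1 − 0.473) = 1.898.
ΔT = 1.86 × 1.898 = 3.53 °C.

3.53 °C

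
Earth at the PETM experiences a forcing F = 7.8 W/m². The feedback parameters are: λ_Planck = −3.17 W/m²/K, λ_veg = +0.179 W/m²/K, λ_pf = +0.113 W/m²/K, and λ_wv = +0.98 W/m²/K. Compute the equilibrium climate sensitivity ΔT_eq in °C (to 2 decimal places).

4.11 °C

Net feedback parameter λ = (−3.17) + (+0.179) + (+0.113) + (+0.98) = -1.898 W/m²/K.
ΔT = −F/λ = −7.8/(-1.898) = 4.11 °C.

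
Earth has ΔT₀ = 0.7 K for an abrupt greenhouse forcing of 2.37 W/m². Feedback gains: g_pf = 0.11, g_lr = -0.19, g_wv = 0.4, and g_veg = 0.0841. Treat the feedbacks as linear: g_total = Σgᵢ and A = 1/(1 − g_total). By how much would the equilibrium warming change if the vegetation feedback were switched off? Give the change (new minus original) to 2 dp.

-0.15 K

Original: g = 0.4041, ΔT = 0.7/(1−0.4041) = 1.1747 K.
Without vegetation: g' = 0.32, ΔT' = 0.7/(1−0.32) = 1.0294 K.
Change = 1.0294 − 1.1747 = -0.15 K.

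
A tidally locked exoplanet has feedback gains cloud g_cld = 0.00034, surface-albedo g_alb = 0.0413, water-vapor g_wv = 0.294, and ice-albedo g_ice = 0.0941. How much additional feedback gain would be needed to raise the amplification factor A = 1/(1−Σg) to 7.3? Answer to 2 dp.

0.43

Current total gain = 0.42974.
Target gain for A = 7.3: g* = 1 − 1/7.3 = 0.863.
Additional gain needed = 0.863 − 0.42974 = 0.43.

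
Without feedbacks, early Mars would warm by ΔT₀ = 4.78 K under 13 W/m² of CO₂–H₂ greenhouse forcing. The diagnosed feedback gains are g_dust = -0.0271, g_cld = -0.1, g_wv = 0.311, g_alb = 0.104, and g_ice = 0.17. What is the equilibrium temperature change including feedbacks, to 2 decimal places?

8.82 K

Total gain g = -0.0271 − 0.1 + 0.311 + 0.104 + 0.17 = 0.4579.
Amplification A = 1/(1 − 0.4579) = 1.845.
ΔT = 4.78 × 1.845 = 8.82 K.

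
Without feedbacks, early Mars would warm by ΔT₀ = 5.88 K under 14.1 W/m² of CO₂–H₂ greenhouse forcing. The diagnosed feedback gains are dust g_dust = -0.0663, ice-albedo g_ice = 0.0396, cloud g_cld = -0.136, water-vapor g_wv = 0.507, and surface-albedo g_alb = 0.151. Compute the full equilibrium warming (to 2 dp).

11.65 K

Total gain g = -0.0663 + 0.0396 − 0.136 + 0.507 + 0.151 = 0.4953.
Amplification A = 1/(1 − 0.4953) = 1.981.
ΔT = 5.88 × 1.981 = 11.65 K.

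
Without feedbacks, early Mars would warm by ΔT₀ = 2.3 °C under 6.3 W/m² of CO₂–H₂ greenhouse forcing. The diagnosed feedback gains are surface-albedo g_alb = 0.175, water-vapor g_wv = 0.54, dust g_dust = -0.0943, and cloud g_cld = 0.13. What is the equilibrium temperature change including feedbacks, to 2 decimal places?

Total gain g = 0.175 + 0.54 − 0.0943 + 0.13 = 0.7507.
Amplification A = 1/(1 − 0.7507) = 4.011.
ΔT = 2.3 × 4.011 = 9.23 °C.

9.23 °C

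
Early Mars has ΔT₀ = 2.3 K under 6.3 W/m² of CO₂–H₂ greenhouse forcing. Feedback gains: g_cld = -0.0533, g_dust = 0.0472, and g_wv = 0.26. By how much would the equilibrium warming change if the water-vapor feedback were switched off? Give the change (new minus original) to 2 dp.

Original: g = 0.2539, ΔT = 2.3/(1−0.2539) = 3.0827 K.
Without water-vapor: g' = -0.0061, ΔT' = 2.3/(1+0.0061) = 2.2861 K.
Change = 2.2861 − 3.0827 = -0.80 K.

-0.80 K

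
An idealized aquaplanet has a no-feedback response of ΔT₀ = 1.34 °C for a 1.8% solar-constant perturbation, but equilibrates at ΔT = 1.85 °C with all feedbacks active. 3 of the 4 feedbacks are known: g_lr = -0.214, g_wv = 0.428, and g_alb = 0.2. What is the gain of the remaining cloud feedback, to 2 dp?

Amplification A = ΔT/ΔT₀ = 1.85/1.34 = 1.381.
Total gain g = 1 − 1/A = 1 − 1/1.381 = 0.2759.
Known gains sum to -0.214 + 0.428 + 0.2 = 0.414.
g_cld = 0.2759 − 0.414 = -0.14.

-0.14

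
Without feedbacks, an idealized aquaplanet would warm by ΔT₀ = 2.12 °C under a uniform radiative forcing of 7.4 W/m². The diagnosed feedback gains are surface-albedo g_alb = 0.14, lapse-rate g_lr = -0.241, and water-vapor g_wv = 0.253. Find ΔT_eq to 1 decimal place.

Total gain g = 0.14 − 0.241 + 0.253 = 0.152.
Amplification A = 1/(1 − 0.152) = 1.179.
ΔT = 2.12 × 1.179 = 2.5 °C.

2.5 °C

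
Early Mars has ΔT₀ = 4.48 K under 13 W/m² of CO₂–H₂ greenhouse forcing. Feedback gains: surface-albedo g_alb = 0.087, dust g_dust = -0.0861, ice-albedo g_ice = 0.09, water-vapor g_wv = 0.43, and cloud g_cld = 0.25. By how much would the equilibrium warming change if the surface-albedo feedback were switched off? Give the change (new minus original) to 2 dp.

Original: g = 0.7709, ΔT = 4.48/(1−0.7709) = 19.5548 K.
Without surface-albedo: g' = 0.6839, ΔT' = 4.48/(1−0.6839) = 14.1727 K.
Change = 14.1727 − 19.5548 = -5.38 K.

-5.38 K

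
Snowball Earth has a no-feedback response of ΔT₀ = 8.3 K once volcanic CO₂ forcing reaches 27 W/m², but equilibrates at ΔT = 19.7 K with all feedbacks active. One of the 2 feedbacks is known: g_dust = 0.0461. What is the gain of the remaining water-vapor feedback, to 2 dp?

0.53

Amplification A = ΔT/ΔT₀ = 19.7/8.3 = 2.373.
Total gain g = 1 − 1/A = 1 − 1/2.373 = 0.5786.
The known gain is 0.0461.
g_wv = 0.5786 − 0.0461 = 0.53.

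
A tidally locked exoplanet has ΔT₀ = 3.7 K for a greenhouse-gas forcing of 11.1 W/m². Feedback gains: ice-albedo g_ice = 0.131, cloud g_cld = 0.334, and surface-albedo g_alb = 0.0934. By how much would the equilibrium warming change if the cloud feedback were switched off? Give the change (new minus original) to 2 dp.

-3.61 K

Original: g = 0.5584, ΔT = 3.7/(1−0.5584) = 8.3786 K.
Without cloud: g' = 0.2244, ΔT' = 3.7/(1−0.2244) = 4.7705 K.
Change = 4.7705 − 8.3786 = -3.61 K.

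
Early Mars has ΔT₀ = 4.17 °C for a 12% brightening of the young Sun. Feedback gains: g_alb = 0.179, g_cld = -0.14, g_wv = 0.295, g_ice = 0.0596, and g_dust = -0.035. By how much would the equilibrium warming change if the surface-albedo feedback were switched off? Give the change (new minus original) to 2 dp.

Original: g = 0.3586, ΔT = 4.17/(1−0.3586) = 6.5014 °C.
Without surface-albedo: g' = 0.1796, ΔT' = 4.17/(1−0.1796) = 5.0829 °C.
Change = 5.0829 − 6.5014 = -1.42 °C.

-1.42 °C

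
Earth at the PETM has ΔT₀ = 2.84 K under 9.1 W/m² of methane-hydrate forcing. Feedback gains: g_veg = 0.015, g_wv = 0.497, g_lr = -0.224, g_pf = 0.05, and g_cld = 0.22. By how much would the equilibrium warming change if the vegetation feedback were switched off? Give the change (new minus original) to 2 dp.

-0.21 K

Original: g = 0.558, ΔT = 2.84/(1−0.558) = 6.4253 K.
Without vegetation: g' = 0.543, ΔT' = 2.84/(1−0.543) = 6.2144 K.
Change = 6.2144 − 6.4253 = -0.21 K.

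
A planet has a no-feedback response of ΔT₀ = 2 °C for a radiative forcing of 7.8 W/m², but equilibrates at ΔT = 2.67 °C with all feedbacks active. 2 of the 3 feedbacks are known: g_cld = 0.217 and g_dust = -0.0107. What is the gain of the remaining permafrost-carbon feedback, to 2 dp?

Amplification A = ΔT/ΔT₀ = 2.67/2 = 1.335.
Total gain g = 1 − 1/A = 1 − 1/1.335 = 0.2509.
Known gains sum to 0.217 − 0.0107 = 0.2063.
g_pf = 0.2509 − 0.2063 = 0.04.

0.04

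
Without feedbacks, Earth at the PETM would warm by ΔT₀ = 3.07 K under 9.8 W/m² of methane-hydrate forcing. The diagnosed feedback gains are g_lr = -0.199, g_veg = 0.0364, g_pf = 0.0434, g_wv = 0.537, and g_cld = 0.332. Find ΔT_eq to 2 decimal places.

12.27 K

Total gain g = -0.199 + 0.0364 + 0.0434 + 0.537 + 0.332 = 0.7498.
Amplification A = 1/(1 − 0.7498) = 3.997.
ΔT = 3.07 × 3.997 = 12.27 K.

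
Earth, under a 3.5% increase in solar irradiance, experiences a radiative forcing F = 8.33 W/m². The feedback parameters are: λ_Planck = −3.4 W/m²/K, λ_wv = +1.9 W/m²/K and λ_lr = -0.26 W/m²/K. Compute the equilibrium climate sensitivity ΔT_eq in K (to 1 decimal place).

Net feedback parameter λ = (−3.4) + (+1.9) + (-0.26) = -1.76 W/m²/K.
ΔT = −F/λ = −8.33/(-1.76) = 4.7 K.

4.7 K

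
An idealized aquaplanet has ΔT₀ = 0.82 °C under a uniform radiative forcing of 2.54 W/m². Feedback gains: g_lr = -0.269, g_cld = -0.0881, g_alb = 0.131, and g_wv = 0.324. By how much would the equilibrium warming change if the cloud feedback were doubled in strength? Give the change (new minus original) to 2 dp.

-0.08 °C

Original: g = 0.0979, ΔT = 0.82/(1−0.0979) = 0.9090 °C.
With doubled cloud: g' = 0.0098, ΔT' = 0.82/(1−0.0098) = 0.8281 °C.
Change = 0.8281 − 0.9090 = -0.08 °C.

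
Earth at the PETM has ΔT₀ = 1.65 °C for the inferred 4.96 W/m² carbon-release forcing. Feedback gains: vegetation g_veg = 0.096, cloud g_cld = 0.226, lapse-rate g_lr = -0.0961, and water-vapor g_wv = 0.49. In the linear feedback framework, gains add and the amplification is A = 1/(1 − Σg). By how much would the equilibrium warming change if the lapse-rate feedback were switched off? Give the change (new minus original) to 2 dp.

2.97 °C

Original: g = 0.7159, ΔT = 1.65/(1−0.7159) = 5.8078 °C.
Without lapse-rate: g' = 0.812, ΔT' = 1.65/(1−0.812) = 8.7766 °C.
Change = 8.7766 − 5.8078 = 2.97 °C.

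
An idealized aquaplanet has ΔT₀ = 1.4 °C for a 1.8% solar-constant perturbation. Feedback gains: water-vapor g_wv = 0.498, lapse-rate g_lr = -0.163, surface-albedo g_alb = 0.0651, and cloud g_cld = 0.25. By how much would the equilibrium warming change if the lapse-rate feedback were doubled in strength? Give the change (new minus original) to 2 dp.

Original: g = 0.6501, ΔT = 1.4/(1−0.6501) = 4.0011 °C.
With doubled lapse-rate: g' = 0.4871, ΔT' = 1.4/(1−0.4871) = 2.7296 °C.
Change = 2.7296 − 4.0011 = -1.27 °C.

-1.27 °C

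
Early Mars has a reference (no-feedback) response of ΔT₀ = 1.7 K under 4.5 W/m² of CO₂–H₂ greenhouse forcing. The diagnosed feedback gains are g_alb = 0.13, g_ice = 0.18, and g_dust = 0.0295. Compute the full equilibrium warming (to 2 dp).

2.57 K

Total gain g = 0.13 + 0.18 + 0.0295 = 0.3395.
Amplification A = 1/(1 − 0.3395) = 1.514.
ΔT = 1.7 × 1.514 = 2.57 K.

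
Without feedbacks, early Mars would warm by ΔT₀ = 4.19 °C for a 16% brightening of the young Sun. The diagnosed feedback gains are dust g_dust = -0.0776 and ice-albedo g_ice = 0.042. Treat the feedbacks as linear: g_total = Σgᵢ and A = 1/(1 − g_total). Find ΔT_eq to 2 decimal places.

4.05 °C

Total gain g = -0.0776 + 0.042 = -0.0356.
Amplification A = 1/(1 + 0.0356) = 0.9656.
ΔT = 4.19 × 0.9656 = 4.05 °C.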